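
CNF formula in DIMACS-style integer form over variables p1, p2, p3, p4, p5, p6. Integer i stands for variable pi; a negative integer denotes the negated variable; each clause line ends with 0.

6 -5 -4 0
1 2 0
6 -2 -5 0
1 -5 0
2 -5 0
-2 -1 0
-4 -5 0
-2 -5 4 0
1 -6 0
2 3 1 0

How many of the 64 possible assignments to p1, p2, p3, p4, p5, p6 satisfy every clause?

Split on p2, then p5.
  p2=1, p5=1: a clause becomes empty — 0.
  p2=1, p5=0: remaining (p1,p3,p4,p6) ∈ {(0,0,0,0); (0,0,1,0); (0,1,0,0); (0,1,1,0)} — 4.
  p2=0, p5=1: a clause becomes empty — 0.
  p2=0, p5=0: forces p1=1; p3, p4, p6 free → 2^3 = 8.
Total: 0 + 4 + 0 + 8 = 12.

12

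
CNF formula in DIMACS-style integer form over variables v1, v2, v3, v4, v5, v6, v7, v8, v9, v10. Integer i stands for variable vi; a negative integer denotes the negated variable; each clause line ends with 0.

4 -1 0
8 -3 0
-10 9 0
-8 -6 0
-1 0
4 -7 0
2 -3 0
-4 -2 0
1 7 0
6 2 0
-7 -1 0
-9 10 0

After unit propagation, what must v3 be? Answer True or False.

False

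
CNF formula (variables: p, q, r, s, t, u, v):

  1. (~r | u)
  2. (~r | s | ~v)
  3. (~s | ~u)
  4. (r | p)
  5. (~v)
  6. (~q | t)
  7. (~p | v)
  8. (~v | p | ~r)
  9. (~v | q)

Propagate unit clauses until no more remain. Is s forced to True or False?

False

(~v) is a unit clause: v = False.
(v | ~p): since v = False, the clause reduces to (~p). p = False.
In (p | r), p is now false; r must hold, so r = True.
(~r | u) with r = True leaves only u, so u = True.
In (~s | ~u), ~u is now false; ~s must hold, so s = False.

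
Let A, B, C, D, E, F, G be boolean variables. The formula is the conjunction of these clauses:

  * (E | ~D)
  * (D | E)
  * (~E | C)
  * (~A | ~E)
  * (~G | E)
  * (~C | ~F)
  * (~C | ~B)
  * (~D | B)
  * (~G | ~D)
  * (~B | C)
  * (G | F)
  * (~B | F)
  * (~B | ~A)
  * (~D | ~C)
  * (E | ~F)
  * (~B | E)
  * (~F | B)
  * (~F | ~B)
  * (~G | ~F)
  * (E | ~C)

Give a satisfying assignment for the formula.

A occurs only negated in the remaining clauses — set A = False.
Branch on B: take B = False.
  then D is forced to False.
  then E is forced to True.
  then C is forced to True.
  then F is forced to False.
  then G is forced to True.

A=False, B=False, C=True, D=False, E=True, F=False, G=True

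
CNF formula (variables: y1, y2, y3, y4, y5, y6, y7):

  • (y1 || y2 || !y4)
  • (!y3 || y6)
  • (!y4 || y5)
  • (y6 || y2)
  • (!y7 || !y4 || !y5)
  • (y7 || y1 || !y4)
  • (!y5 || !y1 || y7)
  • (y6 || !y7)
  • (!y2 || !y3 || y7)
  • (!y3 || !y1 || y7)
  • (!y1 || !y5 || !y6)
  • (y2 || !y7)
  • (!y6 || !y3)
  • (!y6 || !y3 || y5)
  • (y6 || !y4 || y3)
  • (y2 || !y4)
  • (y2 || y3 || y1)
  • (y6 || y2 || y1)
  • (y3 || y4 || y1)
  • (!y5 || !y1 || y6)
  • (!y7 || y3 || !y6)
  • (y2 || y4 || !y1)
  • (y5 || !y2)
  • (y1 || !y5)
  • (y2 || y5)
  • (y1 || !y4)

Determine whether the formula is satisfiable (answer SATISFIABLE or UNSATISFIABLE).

UNSATISFIABLE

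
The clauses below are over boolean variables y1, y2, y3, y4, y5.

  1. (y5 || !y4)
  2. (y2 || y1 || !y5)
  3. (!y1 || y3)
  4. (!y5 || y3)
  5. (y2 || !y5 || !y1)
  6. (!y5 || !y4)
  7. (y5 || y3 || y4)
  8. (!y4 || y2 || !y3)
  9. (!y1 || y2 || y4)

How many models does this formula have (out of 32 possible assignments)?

Satisfying assignments:
  y1=F y2=F y3=T y4=F y5=F
  y1=F y2=T y3=T y4=F y5=F
  y1=F y2=T y3=T y4=F y5=T
  y1=T y2=T y3=T y4=F y5=F
  y1=T y2=T y3=T y4=F y5=T
Count: 5.

5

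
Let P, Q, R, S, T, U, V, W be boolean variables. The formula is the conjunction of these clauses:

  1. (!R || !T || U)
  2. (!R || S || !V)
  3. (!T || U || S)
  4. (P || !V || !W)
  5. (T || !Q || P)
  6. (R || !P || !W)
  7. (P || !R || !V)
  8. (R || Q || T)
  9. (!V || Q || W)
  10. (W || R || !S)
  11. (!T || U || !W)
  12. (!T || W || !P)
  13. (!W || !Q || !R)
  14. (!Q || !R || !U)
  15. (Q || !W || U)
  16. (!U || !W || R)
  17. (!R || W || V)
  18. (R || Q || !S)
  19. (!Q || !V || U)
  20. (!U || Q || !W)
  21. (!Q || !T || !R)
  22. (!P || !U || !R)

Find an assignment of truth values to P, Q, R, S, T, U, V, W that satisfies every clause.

P = True  Q = True  R = False  S = False  T = False  U = True  V = True  W = False

Branch on P: take P = True.
The remaining clauses are satisfied by Q = True, R = False, S = False, T = False, U = True, V = True, W = False.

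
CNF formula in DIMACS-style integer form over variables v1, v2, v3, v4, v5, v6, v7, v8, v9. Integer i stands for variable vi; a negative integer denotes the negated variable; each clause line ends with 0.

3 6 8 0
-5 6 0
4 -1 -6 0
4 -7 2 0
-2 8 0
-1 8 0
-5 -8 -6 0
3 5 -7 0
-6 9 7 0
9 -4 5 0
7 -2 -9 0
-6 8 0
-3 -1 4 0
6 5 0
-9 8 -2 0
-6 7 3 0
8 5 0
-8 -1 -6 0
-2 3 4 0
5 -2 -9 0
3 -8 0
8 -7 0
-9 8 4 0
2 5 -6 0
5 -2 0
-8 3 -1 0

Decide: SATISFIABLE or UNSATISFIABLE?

UNSATISFIABLE

v8 = True:
  v5 = True:
    propagation gives v6=True; an empty clause results — contradiction.
  v5 = False:
    propagation gives v6=True, v1=False, v2=True; an empty clause results — contradiction.
v8 = False:
  propagation gives v2=False, v1=False, v6=False, v3=True; an empty clause results — contradiction.
Every branch closes, so no satisfying assignment exists.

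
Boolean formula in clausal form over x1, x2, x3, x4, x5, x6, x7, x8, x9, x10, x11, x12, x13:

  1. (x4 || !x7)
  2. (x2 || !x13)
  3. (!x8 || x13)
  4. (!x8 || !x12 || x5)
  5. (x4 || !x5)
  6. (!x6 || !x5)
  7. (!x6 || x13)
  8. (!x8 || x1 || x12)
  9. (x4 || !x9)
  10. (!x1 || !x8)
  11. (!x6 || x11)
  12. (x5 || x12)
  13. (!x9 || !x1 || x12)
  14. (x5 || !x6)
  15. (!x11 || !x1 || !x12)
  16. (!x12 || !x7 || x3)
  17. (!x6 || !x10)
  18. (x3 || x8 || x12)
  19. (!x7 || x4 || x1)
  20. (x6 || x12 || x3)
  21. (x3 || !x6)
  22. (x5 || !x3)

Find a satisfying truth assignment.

Pure literal: x2 appears only positively; assign x2 = True.
x4 occurs only positively in the remaining clauses — set x4 = True.
Try x1 = False.
Set x3 = True and propagate.
  then x5 is forced to True.
  then x6 is forced to False.
For the remaining variables, x7 = True, x8 = False, x9 = False, x10 = True, x11 = True, x12 = False, x13 = False works.
Every clause has at least one true literal under this assignment.

x1=0  x2=1  x3=1  x4=1  x5=1  x6=0  x7=1  x8=0  x9=0  x10=1  x11=1  x12=0  x13=0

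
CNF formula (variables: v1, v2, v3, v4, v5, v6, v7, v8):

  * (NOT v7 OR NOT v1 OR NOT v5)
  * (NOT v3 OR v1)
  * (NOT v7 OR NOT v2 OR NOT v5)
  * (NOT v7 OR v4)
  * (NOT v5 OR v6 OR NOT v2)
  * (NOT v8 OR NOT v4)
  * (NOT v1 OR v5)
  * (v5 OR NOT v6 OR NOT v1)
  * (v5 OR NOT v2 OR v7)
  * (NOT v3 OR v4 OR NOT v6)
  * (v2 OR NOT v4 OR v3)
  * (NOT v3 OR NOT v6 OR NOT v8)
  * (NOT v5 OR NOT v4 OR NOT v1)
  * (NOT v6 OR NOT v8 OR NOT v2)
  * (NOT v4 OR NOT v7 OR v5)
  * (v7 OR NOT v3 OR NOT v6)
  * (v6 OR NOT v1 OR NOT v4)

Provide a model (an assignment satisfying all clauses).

v1=F, v2=F, v3=F, v4=F, v5=F, v6=F, v7=F, v8=T

Set v1 = False and propagate.
  then v3 is forced to False.
Branch on v2: take v2 = False.
  then v4 is forced to False.
  then v7 is forced to False.
v5, v6, v8 are now unconstrained; take v5 = False, v6 = False, v8 = True.
Every clause has at least one true literal under this assignment.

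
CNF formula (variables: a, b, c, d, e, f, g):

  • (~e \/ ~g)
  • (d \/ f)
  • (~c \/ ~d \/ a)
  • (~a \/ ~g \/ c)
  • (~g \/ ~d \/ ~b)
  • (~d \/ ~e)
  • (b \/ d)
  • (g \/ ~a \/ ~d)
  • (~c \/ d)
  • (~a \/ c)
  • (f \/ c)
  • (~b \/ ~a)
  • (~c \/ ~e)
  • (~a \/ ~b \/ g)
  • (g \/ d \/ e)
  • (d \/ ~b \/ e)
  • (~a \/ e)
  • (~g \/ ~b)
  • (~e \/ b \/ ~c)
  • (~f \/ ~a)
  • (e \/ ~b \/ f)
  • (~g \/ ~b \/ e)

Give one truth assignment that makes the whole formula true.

Try a = False.
Try b = True.
  then g is forced to False.
Set c = False and propagate.
  then f is forced to True.
For the remaining variables, d = False, e = True works.

a=F  b=T  c=F  d=F  e=T  f=T  g=F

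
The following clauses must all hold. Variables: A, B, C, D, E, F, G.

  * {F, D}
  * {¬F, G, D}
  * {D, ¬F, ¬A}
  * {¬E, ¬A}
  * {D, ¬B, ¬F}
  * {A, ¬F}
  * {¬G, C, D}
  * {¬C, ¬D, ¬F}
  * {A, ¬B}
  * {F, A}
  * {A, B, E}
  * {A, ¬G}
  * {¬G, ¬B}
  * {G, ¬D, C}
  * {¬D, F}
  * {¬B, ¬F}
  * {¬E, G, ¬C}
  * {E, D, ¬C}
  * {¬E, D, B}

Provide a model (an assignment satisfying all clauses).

A = 1, B = 0, C = 0, D = 1, E = 0, F = 1, G = 1

Check each clause:
  1. {F, D} — D is true.
  2. {D, ¬F, G} — D is true.
  3. {¬A, D, ¬F} — D is true.
  4. {¬A, ¬E} — ¬E is true.
  5. {D, ¬B, ¬F} — D is true.
  6. {¬F, A} — A is true.
  7. {¬G, D, C} — D is true.
  8. {¬F, ¬C, ¬D} — ¬C is true.
  9. {¬B, A} — A is true.
  10. {F, A} — A is true.
  11. {E, B, A} — A is true.
  12. {A, ¬G} — A is true.
  13. {¬G, ¬B} — ¬B is true.
  14. {¬D, G, C} — G is true.
  15. {F, ¬D} — F is true.
  16. {¬F, ¬B} — ¬B is true.
  17. {¬C, G, ¬E} — ¬E is true.
  18. {¬C, D, E} — ¬C is true.
  19. {D, B, ¬E} — ¬E is true.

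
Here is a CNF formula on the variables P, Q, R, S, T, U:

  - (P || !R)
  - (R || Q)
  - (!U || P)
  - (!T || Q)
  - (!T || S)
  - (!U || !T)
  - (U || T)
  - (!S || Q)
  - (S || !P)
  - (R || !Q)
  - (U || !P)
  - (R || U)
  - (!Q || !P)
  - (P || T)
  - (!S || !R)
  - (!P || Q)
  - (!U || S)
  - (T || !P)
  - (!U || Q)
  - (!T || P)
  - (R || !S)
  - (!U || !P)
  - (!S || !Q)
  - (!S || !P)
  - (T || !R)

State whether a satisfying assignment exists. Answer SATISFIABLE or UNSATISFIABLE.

UNSATISFIABLE

P = True:
  propagation gives S=True; an empty clause results — contradiction.
P = False:
  propagation gives R=False, Q=True; an empty clause results — contradiction.
Every branch closes, so no satisfying assignment exists.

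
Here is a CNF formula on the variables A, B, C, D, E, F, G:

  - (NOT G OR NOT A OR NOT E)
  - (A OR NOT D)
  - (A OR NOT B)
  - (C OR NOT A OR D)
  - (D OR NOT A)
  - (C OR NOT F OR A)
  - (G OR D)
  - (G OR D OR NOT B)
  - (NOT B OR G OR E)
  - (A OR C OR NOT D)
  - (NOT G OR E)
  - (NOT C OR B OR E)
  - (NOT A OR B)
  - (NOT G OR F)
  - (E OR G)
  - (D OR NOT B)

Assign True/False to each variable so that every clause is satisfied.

Set A = True and propagate.
  then D is forced to True.
  then B is forced to True.
Try E = True.
  then G is forced to False.
C, F are now unconstrained; take C = False, F = True.

A=1, B=1, C=0, D=1, E=1, F=1, G=0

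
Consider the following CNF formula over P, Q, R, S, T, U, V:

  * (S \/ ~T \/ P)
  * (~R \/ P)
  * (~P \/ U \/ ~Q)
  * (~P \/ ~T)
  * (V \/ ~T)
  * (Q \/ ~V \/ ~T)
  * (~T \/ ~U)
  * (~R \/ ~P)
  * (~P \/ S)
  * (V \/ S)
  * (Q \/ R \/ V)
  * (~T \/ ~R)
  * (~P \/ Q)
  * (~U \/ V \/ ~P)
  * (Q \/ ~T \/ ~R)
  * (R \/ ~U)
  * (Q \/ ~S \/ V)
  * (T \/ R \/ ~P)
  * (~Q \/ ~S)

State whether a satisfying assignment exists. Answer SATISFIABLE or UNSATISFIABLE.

SATISFIABLE

Set P = False and propagate.
  then R is forced to False.
  then U is forced to False.
Try Q = False.
  then V is forced to True.
  then T is forced to False.
S is now unconstrained; take S = True.
So P=F, Q=F, R=F, S=T, T=F, U=F, V=T is a satisfying assignment.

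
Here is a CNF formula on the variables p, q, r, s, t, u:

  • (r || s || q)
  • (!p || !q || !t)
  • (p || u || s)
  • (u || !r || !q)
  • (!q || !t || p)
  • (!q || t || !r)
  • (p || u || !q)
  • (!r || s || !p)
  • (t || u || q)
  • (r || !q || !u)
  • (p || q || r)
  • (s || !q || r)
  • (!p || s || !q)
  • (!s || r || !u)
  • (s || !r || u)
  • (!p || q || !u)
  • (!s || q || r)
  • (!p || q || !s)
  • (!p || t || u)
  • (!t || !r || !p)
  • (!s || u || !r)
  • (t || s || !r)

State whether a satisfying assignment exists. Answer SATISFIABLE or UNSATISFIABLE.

SATISFIABLE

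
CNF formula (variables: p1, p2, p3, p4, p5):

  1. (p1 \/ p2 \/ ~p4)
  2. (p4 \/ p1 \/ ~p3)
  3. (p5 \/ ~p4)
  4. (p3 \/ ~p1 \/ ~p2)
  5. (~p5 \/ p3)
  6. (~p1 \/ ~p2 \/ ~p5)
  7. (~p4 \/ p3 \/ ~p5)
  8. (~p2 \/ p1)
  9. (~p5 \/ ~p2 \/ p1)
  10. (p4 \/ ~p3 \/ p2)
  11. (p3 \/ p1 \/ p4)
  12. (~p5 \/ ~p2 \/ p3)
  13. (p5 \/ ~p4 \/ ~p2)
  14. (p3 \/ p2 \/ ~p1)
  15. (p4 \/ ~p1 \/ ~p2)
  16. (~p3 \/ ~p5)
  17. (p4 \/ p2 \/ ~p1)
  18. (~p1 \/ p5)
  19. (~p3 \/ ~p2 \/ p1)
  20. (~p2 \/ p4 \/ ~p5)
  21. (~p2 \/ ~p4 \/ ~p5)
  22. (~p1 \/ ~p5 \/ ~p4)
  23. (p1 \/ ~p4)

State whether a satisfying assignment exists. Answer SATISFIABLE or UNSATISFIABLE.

p1 = True:
  propagation gives p5=True, p3=True; an empty clause results — contradiction.
p1 = False:
  propagation gives p2=False, p4=False, p3=False; an empty clause results — contradiction.
Every branch closes, so no satisfying assignment exists.

UNSATISFIABLE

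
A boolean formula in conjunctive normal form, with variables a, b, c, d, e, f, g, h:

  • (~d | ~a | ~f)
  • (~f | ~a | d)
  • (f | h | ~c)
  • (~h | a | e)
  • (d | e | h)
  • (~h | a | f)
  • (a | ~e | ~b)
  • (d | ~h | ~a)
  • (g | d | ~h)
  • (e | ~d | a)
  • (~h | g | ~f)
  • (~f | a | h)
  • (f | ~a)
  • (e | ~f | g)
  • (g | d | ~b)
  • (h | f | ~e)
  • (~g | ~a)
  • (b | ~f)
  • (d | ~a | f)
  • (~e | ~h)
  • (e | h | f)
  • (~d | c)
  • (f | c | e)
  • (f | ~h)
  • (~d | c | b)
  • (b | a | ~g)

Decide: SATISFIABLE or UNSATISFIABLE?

f = True:
  a = True:
    propagation gives d=False; an empty clause results — contradiction.
  a = False:
    propagation gives e=False, h=False; an empty clause results — contradiction.
f = False:
  propagation gives a=False, h=False, c=False, e=False; an empty clause results — contradiction.
Every branch closes, so no satisfying assignment exists.

UNSATISFIABLE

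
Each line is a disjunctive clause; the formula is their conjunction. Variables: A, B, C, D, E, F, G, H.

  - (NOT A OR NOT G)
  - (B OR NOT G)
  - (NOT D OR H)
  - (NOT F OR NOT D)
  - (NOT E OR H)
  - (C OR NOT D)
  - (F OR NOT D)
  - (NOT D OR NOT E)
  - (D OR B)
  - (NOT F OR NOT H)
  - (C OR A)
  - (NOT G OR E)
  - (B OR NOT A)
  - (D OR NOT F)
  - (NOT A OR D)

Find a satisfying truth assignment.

A=F, B=T, C=T, D=F, E=T, F=F, G=F, H=T

Pure literal: B appears only positively; assign B = True.
Pure literal: C appears only positively; assign C = True.
Branch on A: take A = False.
Try D = False.
  then F is forced to False.
For the remaining variables, E = True, G = False, H = True works.
Check each clause:
  1. (NOT G OR NOT A) — NOT G is true.
  2. (B OR NOT G) — NOT G is true.
  3. (NOT D OR H) — H is true.
  4. (NOT F OR NOT D) — NOT F is true.
  5. (H OR NOT E) — H is true.
  6. (C OR NOT D) — C is true.
  7. (F OR NOT D) — NOT D is true.
  8. (NOT E OR NOT D) — NOT D is true.
  9. (B OR D) — B is true.
  10. (NOT F OR NOT H) — NOT F is true.
  11. (C OR A) — C is true.
  12. (NOT G OR E) — NOT G is true.
  13. (NOT A OR B) — B is true.
  14. (NOT F OR D) — NOT F is true.
  15. (NOT A OR D) — NOT A is true.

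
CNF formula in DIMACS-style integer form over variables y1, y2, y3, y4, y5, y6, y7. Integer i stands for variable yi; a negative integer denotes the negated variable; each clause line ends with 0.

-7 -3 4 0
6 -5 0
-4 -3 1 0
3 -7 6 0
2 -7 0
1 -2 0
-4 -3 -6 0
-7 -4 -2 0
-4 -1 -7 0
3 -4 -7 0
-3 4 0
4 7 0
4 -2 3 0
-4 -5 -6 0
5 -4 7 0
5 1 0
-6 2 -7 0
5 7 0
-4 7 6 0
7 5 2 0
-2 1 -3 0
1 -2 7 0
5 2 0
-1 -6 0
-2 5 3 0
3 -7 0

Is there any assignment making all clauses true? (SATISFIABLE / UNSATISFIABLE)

y7 = True:
  propagation gives y2=True, y1=True, y4=False, y3=False; an empty clause results — contradiction.
y7 = False:
  propagation gives y4=True, y5=True, y6=True; an empty clause results — contradiction.
Every branch closes, so no satisfying assignment exists.

UNSATISFIABLE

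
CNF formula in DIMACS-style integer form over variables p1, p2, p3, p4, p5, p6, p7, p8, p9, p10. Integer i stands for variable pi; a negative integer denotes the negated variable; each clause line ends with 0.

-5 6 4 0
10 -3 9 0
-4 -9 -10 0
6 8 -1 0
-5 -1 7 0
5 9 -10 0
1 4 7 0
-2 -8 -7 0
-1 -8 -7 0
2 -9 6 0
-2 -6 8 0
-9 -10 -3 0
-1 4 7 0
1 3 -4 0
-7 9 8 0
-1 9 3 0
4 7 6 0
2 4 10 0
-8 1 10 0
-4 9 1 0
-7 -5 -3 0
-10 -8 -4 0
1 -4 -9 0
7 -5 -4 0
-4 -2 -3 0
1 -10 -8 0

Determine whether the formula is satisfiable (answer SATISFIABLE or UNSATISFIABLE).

Set p1 = False and propagate.
The remaining clauses are satisfied by p2 = False, p3 = False, p4 = False, p5 = False, p6 = True, p7 = True, p8 = False, p9 = True, p10 = True.
So p1=F, p2=F, p3=F, p4=F, p5=F, p6=T, p7=T, p8=F, p9=T, p10=T is a satisfying assignment.

SATISFIABLE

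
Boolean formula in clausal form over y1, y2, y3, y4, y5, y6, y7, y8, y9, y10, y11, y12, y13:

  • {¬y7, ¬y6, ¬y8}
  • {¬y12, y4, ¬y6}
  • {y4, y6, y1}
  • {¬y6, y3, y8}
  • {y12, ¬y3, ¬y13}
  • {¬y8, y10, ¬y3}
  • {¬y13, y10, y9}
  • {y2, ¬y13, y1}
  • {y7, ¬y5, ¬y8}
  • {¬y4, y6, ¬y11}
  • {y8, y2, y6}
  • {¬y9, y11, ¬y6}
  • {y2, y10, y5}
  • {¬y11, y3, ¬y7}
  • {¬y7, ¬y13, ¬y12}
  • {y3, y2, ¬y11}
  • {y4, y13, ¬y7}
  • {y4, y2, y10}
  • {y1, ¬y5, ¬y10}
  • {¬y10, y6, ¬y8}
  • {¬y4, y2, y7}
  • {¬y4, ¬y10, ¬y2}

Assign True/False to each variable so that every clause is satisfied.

y1 occurs only positively in the remaining clauses — set y1 = True.
Branch on y2: take y2 = True.
Try y3 = False.
For the remaining variables, y4 = False, y5 = False, y6 = True, y7 = False, y8 = True, y9 = False, y10 = True, y11 = True, y12 = False, y13 = False works.
Every clause has at least one true literal under this assignment.
Check each clause:
  1. {¬y7, ¬y8, ¬y6} — ¬y7 is true.
  2. {y4, ¬y6, ¬y12} — ¬y12 is true.
  3. {y4, y6, y1} — y1 is true.
  4. {y8, ¬y6, y3} — y8 is true.
  5. {¬y3, ¬y13, y12} — ¬y13 is true.
  6. {¬y8, ¬y3, y10} — y10 is true.
  7. {y9, y10, ¬y13} — y10 is true.
  8. {y1, ¬y13, y2} — y1 is true.
  9. {y7, ¬y5, ¬y8} — ¬y5 is true.
  10. {¬y11, ¬y4, y6} — ¬y4 is true.
  11. {y6, y8, y2} — y8 is true.
  12. {y11, ¬y6, ¬y9} — y11 is true.
  13. {y2, y10, y5} — y10 is true.
  14. {y3, ¬y11, ¬y7} — ¬y7 is true.
  15. {¬y12, ¬y7, ¬y13} — ¬y7 is true.
  16. {y3, ¬y11, y2} — y2 is true.
  17. {y13, y4, ¬y7} — ¬y7 is true.
  18. {y4, y10, y2} — y10 is true.
  19. {¬y10, ¬y5, y1} — y1 is true.
  20. {¬y8, ¬y10, y6} — y6 is true.
  21. {y7, y2, ¬y4} — y2 is true.
  22. {¬y4, ¬y10, ¬y2} — ¬y4 is true.

y1=T, y2=T, y3=F, y4=F, y5=F, y6=T, y7=F, y8=T, y9=F, y10=T, y11=T, y12=F, y13=F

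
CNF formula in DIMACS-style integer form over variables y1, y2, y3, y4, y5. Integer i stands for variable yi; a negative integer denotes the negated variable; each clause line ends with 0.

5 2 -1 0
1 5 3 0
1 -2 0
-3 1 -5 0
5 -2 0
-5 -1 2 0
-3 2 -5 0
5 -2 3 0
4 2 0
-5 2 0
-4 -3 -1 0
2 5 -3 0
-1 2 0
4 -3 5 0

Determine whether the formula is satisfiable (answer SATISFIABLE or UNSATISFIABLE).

SATISFIABLE

Set y1 = True and propagate.
  then y2 is forced to True.
  then y5 is forced to True.
For the remaining variables, y3 = False, y4 = True works.
So y1 = True, y2 = True, y3 = False, y4 = True, y5 = True is a satisfying assignment.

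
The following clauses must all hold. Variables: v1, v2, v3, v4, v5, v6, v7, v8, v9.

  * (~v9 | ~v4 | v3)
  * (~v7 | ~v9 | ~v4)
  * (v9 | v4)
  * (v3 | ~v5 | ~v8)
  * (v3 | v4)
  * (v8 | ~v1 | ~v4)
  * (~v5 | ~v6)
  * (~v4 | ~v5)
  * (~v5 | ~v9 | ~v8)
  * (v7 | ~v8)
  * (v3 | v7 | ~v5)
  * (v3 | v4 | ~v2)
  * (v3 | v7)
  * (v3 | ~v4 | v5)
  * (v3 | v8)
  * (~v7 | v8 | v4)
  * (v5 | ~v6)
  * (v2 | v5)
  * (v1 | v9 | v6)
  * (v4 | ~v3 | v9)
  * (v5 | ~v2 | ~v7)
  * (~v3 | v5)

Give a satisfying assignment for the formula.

v1=F  v2=T  v3=T  v4=F  v5=T  v6=F  v7=F  v8=F  v9=T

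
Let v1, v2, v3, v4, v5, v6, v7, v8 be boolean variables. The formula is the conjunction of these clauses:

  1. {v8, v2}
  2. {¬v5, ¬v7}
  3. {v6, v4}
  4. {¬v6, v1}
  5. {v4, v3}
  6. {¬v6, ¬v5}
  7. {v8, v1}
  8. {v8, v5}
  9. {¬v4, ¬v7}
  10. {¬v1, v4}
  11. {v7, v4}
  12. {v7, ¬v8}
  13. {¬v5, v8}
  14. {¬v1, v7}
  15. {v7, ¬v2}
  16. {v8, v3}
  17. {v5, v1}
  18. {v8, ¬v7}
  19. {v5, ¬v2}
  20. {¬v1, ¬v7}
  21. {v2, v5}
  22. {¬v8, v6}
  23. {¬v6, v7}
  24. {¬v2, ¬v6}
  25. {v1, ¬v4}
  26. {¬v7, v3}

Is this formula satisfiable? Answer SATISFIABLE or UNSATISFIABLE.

v7 = True:
  propagation gives v5=False, v8=True, v4=False, v6=True; an empty clause results — contradiction.
v7 = False:
  propagation gives v4=True, v8=False, v2=True; an empty clause results — contradiction.
Every branch closes, so no satisfying assignment exists.

UNSATISFIABLE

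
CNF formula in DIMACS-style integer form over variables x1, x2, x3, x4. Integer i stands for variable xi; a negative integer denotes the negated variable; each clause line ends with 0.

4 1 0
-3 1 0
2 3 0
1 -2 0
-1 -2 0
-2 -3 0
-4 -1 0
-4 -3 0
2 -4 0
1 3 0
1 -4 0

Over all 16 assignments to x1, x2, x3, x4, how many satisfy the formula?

1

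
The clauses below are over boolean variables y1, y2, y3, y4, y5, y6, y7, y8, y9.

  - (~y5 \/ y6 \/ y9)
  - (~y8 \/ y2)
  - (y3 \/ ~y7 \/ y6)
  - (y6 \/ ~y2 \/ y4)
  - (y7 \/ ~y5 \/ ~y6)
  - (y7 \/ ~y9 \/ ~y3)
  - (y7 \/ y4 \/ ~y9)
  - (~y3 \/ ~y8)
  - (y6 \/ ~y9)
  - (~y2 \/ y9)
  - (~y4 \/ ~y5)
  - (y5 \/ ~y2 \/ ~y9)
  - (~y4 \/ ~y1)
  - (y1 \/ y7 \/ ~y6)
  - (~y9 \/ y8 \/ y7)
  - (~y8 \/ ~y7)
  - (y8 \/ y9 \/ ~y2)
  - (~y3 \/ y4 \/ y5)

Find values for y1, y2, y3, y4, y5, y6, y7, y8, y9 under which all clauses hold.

y1 = F  y2 = F  y3 = F  y4 = T  y5 = F  y6 = F  y7 = F  y8 = F  y9 = F

Check each clause:
  1. (~y5 \/ y6 \/ y9) — ~y5 is true.
  2. (y2 \/ ~y8) — ~y8 is true.
  3. (y3 \/ ~y7 \/ y6) — ~y7 is true.
  4. (y4 \/ ~y2 \/ y6) — y4 is true.
  5. (y7 \/ ~y5 \/ ~y6) — ~y6 is true.
  6. (y7 \/ ~y3 \/ ~y9) — ~y9 is true.
  7. (y7 \/ ~y9 \/ y4) — y4 is true.
  8. (~y3 \/ ~y8) — ~y8 is true.
  9. (~y9 \/ y6) — ~y9 is true.
  10. (~y2 \/ y9) — ~y2 is true.
  11. (~y5 \/ ~y4) — ~y5 is true.
  12. (y5 \/ ~y2 \/ ~y9) — ~y2 is true.
  13. (~y1 \/ ~y4) — ~y1 is true.
  14. (y7 \/ y1 \/ ~y6) — ~y6 is true.
  15. (y8 \/ y7 \/ ~y9) — ~y9 is true.
  16. (~y8 \/ ~y7) — ~y8 is true.
  17. (y8 \/ ~y2 \/ y9) — ~y2 is true.
  18. (~y3 \/ y5 \/ y4) — y4 is true.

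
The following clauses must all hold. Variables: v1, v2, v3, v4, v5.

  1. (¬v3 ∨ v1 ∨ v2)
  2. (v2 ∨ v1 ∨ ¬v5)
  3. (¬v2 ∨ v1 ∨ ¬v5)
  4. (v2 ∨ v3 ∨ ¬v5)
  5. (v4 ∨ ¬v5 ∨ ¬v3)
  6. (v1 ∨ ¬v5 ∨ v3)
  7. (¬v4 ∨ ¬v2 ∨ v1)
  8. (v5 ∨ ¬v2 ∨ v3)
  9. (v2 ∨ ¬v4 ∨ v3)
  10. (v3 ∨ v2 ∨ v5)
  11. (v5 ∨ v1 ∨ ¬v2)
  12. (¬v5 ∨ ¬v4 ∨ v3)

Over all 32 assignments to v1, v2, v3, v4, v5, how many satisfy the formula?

7

Case analysis on v2 and v5:
  v2=T, v5=T: remaining (v1,v3,v4) ∈ {(T,F,F); (T,T,T)} — 2.
  v2=T, v5=F: remaining (v1,v3,v4) ∈ {(T,T,F); (T,T,T)} — 2.
  v2=F, v5=T: remaining (v1,v3,v4) ∈ {(T,T,T)} — 1.
  v2=F, v5=F: remaining (v1,v3,v4) ∈ {(T,T,F); (T,T,T)} — 2.
Total: 2 + 2 + 1 + 2 = 7.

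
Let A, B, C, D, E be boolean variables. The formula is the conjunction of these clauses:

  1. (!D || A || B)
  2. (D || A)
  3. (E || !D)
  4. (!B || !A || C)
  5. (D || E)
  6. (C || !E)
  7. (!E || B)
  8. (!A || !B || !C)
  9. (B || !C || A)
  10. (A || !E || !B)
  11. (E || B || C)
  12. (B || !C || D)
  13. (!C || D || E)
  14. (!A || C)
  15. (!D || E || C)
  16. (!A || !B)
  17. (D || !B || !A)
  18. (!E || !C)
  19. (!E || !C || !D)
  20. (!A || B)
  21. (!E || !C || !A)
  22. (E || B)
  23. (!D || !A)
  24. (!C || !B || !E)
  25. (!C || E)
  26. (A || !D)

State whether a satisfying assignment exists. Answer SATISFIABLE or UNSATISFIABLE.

C = True:
  propagation gives E=False; an empty clause results — contradiction.
C = False:
  propagation gives E=False, D=False; an empty clause results — contradiction.
Every branch closes, so no satisfying assignment exists.

UNSATISFIABLE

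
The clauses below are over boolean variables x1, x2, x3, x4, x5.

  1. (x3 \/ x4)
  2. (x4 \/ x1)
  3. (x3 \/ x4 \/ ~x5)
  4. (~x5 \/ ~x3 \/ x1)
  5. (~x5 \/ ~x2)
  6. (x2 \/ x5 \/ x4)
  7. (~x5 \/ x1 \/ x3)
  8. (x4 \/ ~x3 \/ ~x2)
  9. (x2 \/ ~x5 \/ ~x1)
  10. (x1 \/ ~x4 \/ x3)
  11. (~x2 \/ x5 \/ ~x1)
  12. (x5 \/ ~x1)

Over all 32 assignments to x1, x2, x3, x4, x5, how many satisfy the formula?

Satisfying assignments:
  x1=0 x2=0 x3=1 x4=1 x5=0
  x1=0 x2=1 x3=1 x4=1 x5=0
Count: 2.

2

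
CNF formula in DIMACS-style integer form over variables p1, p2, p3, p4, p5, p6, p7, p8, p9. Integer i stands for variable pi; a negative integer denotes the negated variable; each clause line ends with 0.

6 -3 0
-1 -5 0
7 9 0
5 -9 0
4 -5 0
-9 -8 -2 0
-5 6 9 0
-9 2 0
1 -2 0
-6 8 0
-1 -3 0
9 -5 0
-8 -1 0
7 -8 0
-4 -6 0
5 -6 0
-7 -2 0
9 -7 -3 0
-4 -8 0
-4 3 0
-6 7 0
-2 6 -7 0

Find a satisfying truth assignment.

Set p1 = False and propagate.
  then p2 is forced to False.
  then p9 is forced to False.
  then p7 is forced to True.
  then p5 is forced to False.
  then p6 is forced to False.
  then p3 is forced to False.
  then p4 is forced to False.
p8 is now unconstrained; take p8 = True.
Check each clause:
  1. (!p3 || p6) — !p3 is true.
  2. (!p5 || !p1) — !p5 is true.
  3. (p9 || p7) — p7 is true.
  4. (p5 || !p9) — !p9 is true.
  5. (!p5 || p4) — !p5 is true.
  6. (!p9 || !p2 || !p8) — !p2 is true.
  7. (p6 || p9 || !p5) — !p5 is true.
  8. (!p9 || p2) — !p9 is true.
  9. (!p2 || p1) — !p2 is true.
  10. (!p6 || p8) — p8 is true.
  11. (!p3 || !p1) — !p3 is true.
  12. (p9 || !p5) — !p5 is true.
  13. (!p8 || !p1) — !p1 is true.
  14. (p7 || !p8) — p7 is true.
  15. (!p4 || !p6) — !p6 is true.
  16. (p5 || !p6) — !p6 is true.
  17. (!p7 || !p2) — !p2 is true.
  18. (p9 || !p7 || !p3) — !p3 is true.
  19. (!p4 || !p8) — !p4 is true.
  20. (!p4 || p3) — !p4 is true.
  21. (!p6 || p7) — !p6 is true.
  22. (p6 || !p2 || !p7) — !p2 is true.

p1 = False, p2 = False, p3 = False, p4 = False, p5 = False, p6 = False, p7 = True, p8 = True, p9 = False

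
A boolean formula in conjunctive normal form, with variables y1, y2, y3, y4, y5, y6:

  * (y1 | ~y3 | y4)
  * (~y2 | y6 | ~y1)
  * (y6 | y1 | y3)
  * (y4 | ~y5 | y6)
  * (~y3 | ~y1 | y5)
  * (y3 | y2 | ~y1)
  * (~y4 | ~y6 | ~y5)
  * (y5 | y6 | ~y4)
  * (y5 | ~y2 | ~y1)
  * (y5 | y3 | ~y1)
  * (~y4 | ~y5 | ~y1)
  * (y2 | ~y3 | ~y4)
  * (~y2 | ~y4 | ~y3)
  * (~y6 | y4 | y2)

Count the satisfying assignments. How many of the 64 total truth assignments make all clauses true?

The models are:
  y1=F y2=F y3=F y4=T y5=F y6=T
  y1=F y2=T y3=F y4=F y5=F y6=T
  y1=F y2=T y3=F y4=F y5=T y6=T
  y1=F y2=T y3=F y4=T y5=F y6=T
  y1=T y2=T y3=F y4=F y5=T y6=T
  y1=T y2=T y3=T y4=F y5=T y6=T
Count: 6.

6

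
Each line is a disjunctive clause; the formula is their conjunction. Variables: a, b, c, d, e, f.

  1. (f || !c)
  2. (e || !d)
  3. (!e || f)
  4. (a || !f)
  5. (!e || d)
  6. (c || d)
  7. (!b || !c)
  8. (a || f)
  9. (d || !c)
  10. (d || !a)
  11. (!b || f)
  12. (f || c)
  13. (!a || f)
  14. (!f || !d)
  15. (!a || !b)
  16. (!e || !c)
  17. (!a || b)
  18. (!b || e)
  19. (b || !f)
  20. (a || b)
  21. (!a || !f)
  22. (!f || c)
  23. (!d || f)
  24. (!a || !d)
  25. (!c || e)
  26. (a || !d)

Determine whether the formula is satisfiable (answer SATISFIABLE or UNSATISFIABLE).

f = True:
  propagation gives a=True; an empty clause results — contradiction.
f = False:
  propagation gives c=False; an empty clause results — contradiction.
Every branch closes, so no satisfying assignment exists.

UNSATISFIABLE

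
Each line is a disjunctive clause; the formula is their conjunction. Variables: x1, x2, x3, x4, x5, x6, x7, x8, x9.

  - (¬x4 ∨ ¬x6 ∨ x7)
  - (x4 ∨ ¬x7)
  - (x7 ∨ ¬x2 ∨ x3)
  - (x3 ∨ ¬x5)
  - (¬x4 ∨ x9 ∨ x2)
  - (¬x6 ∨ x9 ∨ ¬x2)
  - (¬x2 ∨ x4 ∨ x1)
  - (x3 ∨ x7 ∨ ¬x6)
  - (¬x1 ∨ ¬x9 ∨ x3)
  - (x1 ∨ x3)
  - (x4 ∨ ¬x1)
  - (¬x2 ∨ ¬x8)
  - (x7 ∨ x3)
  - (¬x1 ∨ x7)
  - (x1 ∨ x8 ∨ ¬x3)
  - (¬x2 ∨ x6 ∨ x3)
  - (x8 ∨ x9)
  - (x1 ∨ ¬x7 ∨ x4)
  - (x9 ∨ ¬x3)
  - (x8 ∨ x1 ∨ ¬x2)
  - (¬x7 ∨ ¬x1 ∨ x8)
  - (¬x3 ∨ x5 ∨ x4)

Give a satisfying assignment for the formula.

x1=True, x2=False, x3=True, x4=True, x5=False, x6=False, x7=True, x8=True, x9=True

Branch on x1: take x1 = True.
  then x4 is forced to True.
  then x7 is forced to True.
  then x8 is forced to True.
  then x2 is forced to False.
  then x9 is forced to True.
  then x3 is forced to True.
x5, x6 are now unconstrained; take x5 = False, x6 = False.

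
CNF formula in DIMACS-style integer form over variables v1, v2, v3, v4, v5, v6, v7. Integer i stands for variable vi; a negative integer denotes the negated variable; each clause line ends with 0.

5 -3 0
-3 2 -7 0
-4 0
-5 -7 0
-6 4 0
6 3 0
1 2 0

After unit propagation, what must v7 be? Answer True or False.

Unit clause (NOT v4) sets v4 = False.
From (NOT v6 OR v4) and v4 = False: v6 = False.
In (v3 OR v6), v6 is now false; v3 must hold, so v3 = True.
(v5 OR NOT v3) with v3 = True leaves only v5, so v5 = True.
(NOT v7 OR NOT v5): since v5 = True, the clause reduces to (NOT v7). v7 = False.

False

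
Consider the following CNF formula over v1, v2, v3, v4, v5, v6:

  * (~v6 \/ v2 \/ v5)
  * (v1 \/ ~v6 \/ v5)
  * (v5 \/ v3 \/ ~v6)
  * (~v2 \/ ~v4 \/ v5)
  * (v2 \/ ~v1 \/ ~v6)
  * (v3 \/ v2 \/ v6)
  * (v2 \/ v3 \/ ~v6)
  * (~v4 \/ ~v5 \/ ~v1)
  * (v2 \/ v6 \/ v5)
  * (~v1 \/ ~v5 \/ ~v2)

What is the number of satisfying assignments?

Case analysis on v2 and v5:
  v2=T, v5=T: forces v1=F; v3, v4, v6 free → 2^3 = 8.
  v2=T, v5=F: 5 of the 16 assignments to (v1,v3,v4,v6) work.
  v2=F, v5=T: 5 of the 16 assignments to (v1,v3,v4,v6) work.
  v2=F, v5=F: a clause becomes empty — 0.
Total: 8 + 5 + 5 + 0 = 18.

18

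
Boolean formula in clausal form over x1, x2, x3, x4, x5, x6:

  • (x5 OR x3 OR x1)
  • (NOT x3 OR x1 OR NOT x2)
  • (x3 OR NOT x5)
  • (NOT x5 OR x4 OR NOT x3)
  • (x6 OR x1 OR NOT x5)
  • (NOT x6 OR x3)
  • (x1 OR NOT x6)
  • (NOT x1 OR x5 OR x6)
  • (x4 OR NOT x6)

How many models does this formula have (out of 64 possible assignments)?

Case analysis on x1 and x3:
  x1=1, x3=1: x2 free; 3 ways for (x4,x5,x6) × 2^1 = 6.
  x1=1, x3=0: a clause becomes empty — 0.
  x1=0, x3=1: remaining (x2,x4,x5,x6) ∈ {(0,0,0,0); (0,1,0,0)} — 2.
  x1=0, x3=0: a clause becomes empty — 0.
Total: 6 + 0 + 2 + 0 = 8.

8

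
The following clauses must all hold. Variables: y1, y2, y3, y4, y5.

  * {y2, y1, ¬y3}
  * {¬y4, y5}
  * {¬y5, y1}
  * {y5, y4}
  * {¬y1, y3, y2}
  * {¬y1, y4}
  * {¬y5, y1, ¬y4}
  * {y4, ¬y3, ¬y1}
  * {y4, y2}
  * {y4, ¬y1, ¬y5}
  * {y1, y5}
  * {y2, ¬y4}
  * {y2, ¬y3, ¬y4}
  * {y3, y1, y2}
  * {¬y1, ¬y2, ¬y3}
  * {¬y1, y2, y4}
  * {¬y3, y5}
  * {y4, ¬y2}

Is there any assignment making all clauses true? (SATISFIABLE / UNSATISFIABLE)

Branch on y1: take y1 = True.
  then y4 is forced to True.
  then y5 is forced to True.
  then y2 is forced to True.
  then y3 is forced to False.
Every clause has at least one true literal under this assignment.
So y1=T, y2=T, y3=F, y4=T, y5=T is a satisfying assignment.

SATISFIABLE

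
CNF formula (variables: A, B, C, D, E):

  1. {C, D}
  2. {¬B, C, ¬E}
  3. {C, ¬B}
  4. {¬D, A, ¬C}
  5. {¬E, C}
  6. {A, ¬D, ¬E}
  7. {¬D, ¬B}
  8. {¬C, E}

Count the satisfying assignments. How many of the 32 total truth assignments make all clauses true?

7

Satisfying assignments:
  A=F B=F C=F D=T E=F
  A=F B=F C=T D=F E=T
  A=F B=T C=T D=F E=T
  A=T B=F C=F D=T E=F
  A=T B=F C=T D=F E=T
  A=T B=F C=T D=T E=T
  A=T B=T C=T D=F E=T
Count: 7.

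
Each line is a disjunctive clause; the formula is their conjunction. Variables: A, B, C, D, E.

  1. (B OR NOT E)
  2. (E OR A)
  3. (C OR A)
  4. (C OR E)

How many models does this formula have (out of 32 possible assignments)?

Case analysis on E and A:
  E=1, A=1: remaining (B,C,D) ∈ {(1,0,0); (1,0,1); (1,1,0); (1,1,1)} — 4.
  E=1, A=0: remaining (B,C,D) ∈ {(1,1,0); (1,1,1)} — 2.
  E=0, A=1: remaining (B,C,D) ∈ {(0,1,0); (0,1,1); (1,1,0); (1,1,1)} — 4.
  E=0, A=0: a clause becomes empty — 0.
Total: 4 + 2 + 4 + 0 = 10.

10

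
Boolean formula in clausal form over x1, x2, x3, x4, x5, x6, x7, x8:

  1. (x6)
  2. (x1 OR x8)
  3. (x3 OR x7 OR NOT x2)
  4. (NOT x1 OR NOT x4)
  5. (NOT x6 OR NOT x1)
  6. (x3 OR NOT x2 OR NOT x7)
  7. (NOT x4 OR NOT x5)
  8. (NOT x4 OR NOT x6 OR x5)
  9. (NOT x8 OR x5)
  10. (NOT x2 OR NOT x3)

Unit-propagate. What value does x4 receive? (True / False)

(x6) stands alone — x6 = True.
(NOT x1 OR NOT x6) with x6 = True leaves only NOT x1, so x1 = False.
In (x1 OR x8), x1 is now false; x8 must hold, so x8 = True.
In (NOT x8 OR x5), NOT x8 is now false; x5 must hold, so x5 = True.
In (NOT x5 OR NOT x4), NOT x5 is now false; NOT x4 must hold, so x4 = False.

False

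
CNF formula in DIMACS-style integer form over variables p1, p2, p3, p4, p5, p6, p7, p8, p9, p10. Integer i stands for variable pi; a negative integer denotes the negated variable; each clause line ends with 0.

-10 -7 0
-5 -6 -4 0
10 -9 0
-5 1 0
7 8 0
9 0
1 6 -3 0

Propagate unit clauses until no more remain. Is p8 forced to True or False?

(p9) stands alone — p9 = True.
From (NOT p9 OR p10) and p9 = True: p10 = True.
(NOT p10 OR NOT p7): since p10 = True, the clause reduces to (NOT p7). p7 = False.
(p7 OR p8): since p7 = False, the clause reduces to (p8). p8 = True.

True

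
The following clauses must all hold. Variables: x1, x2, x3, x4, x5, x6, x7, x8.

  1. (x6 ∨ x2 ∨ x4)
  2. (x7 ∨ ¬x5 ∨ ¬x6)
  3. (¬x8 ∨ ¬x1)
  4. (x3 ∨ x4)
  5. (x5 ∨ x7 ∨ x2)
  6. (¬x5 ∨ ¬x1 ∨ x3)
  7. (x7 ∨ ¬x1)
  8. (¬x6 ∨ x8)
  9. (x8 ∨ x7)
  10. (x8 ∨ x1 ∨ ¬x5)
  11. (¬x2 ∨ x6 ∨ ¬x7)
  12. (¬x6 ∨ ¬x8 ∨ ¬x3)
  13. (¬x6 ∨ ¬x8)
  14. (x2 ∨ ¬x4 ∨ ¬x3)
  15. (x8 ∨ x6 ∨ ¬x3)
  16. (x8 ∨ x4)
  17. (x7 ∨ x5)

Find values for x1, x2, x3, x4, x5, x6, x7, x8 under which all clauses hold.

x1=0  x2=0  x3=0  x4=1  x5=1  x6=0  x7=1  x8=1

Set x1 = False and propagate.
For the remaining variables, x2 = False, x3 = False, x4 = True, x5 = True, x6 = False, x7 = True, x8 = True works.
Every clause has at least one true literal under this assignment.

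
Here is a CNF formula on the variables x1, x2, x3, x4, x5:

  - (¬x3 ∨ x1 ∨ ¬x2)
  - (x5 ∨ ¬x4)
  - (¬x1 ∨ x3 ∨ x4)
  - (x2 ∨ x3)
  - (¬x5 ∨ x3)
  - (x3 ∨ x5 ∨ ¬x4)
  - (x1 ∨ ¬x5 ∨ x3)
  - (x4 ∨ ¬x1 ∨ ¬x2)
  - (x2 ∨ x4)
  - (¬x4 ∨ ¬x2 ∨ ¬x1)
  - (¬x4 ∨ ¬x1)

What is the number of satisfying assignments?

Satisfying assignments:
  x1=F x2=F x3=T x4=T x5=T
  x1=F x2=T x3=F x4=F x5=F
That's 2 in total.

2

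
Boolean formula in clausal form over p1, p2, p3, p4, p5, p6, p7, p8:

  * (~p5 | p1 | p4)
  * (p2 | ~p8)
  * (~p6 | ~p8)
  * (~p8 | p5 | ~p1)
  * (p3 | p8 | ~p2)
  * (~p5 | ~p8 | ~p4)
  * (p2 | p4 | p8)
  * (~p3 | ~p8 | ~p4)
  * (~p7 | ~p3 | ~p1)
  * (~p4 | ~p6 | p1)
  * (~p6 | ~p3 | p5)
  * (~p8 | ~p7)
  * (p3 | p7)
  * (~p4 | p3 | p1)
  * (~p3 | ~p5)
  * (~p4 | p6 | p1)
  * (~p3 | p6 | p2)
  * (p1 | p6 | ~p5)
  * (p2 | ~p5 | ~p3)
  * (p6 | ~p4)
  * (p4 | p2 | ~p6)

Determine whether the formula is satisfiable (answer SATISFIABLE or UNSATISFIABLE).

SATISFIABLE

Try p1 = False.
Try p2 = True.
Branch on p3: take p3 = True.
  then p5 is forced to False.
  then p6 is forced to False.
  then p4 is forced to False.
The remaining clauses are satisfied by p7 = True, p8 = False.
So p1=False  p2=True  p3=True  p4=False  p5=False  p6=False  p7=True  p8=False is a satisfying assignment.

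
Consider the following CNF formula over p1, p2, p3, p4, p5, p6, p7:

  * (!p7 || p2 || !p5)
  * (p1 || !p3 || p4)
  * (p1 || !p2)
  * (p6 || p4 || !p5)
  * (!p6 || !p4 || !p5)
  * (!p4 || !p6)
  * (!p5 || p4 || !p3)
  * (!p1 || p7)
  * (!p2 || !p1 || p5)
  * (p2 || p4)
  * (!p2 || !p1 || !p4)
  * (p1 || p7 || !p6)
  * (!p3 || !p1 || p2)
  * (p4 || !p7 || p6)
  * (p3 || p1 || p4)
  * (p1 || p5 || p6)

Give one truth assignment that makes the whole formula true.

p1 = T, p2 = T, p3 = F, p4 = F, p5 = T, p6 = T, p7 = T

Check each clause:
  1. (p2 || !p7 || !p5) — p2 is true.
  2. (!p3 || p1 || p4) — p1 is true.
  3. (!p2 || p1) — p1 is true.
  4. (!p5 || p6 || p4) — p6 is true.
  5. (!p4 || !p5 || !p6) — !p4 is true.
  6. (!p6 || !p4) — !p4 is true.
  7. (!p3 || p4 || !p5) — !p3 is true.
  8. (!p1 || p7) — p7 is true.
  9. (p5 || !p2 || !p1) — p5 is true.
  10. (p2 || p4) — p2 is true.
  11. (!p4 || !p2 || !p1) — !p4 is true.
  12. (p7 || !p6 || p1) — p1 is true.
  13. (p2 || !p1 || !p3) — p2 is true.
  14. (p4 || p6 || !p7) — p6 is true.
  15. (p4 || p1 || p3) — p1 is true.
  16. (p6 || p1 || p5) — p1 is true.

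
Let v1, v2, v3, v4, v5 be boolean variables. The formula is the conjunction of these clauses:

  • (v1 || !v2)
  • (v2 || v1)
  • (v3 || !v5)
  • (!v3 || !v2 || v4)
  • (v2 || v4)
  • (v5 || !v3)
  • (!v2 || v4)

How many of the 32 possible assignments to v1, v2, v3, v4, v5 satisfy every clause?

4

The models are:
  v1=T v2=F v3=F v4=T v5=F
  v1=T v2=F v3=T v4=T v5=T
  v1=T v2=T v3=F v4=T v5=F
  v1=T v2=T v3=T v4=T v5=T
That's 4 in total.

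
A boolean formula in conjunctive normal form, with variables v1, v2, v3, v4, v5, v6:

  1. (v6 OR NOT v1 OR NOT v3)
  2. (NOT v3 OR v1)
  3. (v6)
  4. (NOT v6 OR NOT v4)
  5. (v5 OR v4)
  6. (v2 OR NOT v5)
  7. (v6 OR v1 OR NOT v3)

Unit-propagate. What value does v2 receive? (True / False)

Unit clause (v6) sets v6 = True.
In (NOT v6 OR NOT v4), NOT v6 is now false; NOT v4 must hold, so v4 = False.
(v5 OR v4): since v4 = False, the clause reduces to (v5). v5 = True.
From (NOT v5 OR v2) and v5 = True: v2 = True.

True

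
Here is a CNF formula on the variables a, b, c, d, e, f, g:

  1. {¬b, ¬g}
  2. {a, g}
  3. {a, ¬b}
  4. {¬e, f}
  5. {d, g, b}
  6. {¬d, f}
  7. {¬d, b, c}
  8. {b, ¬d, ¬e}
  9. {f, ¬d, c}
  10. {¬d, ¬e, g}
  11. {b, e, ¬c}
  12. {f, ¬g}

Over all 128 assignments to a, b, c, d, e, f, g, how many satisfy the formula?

Split on b, then d.
  b=1, d=1: remaining (a,c,e,f,g) ∈ {(1,0,0,1,0); (1,1,0,1,0)} — 2.
  b=1, d=0: c free; 3 ways for (a,e,f,g) × 2^1 = 6.
  b=0, d=1: a clause becomes empty — 0.
  b=0, d=0: a free; 3 ways for (c,e,f,g) × 2^1 = 6.
Total: 2 + 6 + 0 + 6 = 14.

14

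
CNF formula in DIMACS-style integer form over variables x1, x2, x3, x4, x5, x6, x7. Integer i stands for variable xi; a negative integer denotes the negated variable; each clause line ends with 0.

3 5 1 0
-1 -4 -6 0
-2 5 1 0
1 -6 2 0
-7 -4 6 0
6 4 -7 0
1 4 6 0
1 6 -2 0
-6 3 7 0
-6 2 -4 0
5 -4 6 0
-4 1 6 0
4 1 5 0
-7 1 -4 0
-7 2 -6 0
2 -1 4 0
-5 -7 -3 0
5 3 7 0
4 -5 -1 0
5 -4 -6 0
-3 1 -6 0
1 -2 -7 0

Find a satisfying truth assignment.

Set x1 = True and propagate.
Set x2 = False and propagate.
  then x4 is forced to True.
  then x6 is forced to False.
  then x7 is forced to False.
  then x5 is forced to True.
x3 is now unconstrained; take x3 = True.
Every clause has at least one true literal under this assignment.

x1 = True, x2 = False, x3 = True, x4 = True, x5 = True, x6 = False, x7 = False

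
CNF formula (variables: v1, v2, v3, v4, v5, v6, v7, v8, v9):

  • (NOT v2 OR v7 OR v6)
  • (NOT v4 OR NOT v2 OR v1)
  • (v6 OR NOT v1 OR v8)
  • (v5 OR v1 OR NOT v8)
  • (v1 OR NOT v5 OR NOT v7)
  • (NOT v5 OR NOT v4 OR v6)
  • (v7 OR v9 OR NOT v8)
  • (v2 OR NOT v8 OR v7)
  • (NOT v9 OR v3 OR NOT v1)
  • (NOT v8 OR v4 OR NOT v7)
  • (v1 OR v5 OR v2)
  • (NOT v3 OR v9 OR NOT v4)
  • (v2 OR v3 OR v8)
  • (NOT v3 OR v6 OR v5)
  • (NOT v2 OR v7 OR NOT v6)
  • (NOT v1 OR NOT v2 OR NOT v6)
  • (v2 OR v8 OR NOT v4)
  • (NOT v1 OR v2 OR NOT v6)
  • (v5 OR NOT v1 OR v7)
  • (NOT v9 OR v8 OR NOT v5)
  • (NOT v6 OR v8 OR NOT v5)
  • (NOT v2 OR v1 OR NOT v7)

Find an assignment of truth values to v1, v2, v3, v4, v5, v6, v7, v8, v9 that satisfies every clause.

v1 = F, v2 = F, v3 = T, v4 = F, v5 = T, v6 = F, v7 = F, v8 = F, v9 = F

Check each clause:
  1. (v7 OR v6 OR NOT v2) — NOT v2 is true.
  2. (NOT v2 OR v1 OR NOT v4) — NOT v4 is true.
  3. (v6 OR NOT v1 OR v8) — NOT v1 is true.
  4. (v1 OR NOT v8 OR v5) — NOT v8 is true.
  5. (NOT v5 OR v1 OR NOT v7) — NOT v7 is true.
  6. (v6 OR NOT v5 OR NOT v4) — NOT v4 is true.
  7. (v7 OR v9 OR NOT v8) — NOT v8 is true.
  8. (NOT v8 OR v2 OR v7) — NOT v8 is true.
  9. (NOT v1 OR v3 OR NOT v9) — v3 is true.
  10. (NOT v8 OR v4 OR NOT v7) — NOT v8 is true.
  11. (v1 OR v2 OR v5) — v5 is true.
  12. (NOT v3 OR NOT v4 OR v9) — NOT v4 is true.
  13. (v8 OR v2 OR v3) — v3 is true.
  14. (v6 OR v5 OR NOT v3) — v5 is true.
  15. (NOT v2 OR NOT v6 OR v7) — NOT v6 is true.
  16. (NOT v1 OR NOT v6 OR NOT v2) — NOT v6 is true.
  17. (v2 OR v8 OR NOT v4) — NOT v4 is true.
  18. (v2 OR NOT v6 OR NOT v1) — NOT v6 is true.
  19. (NOT v1 OR v7 OR v5) — v5 is true.
  20. (NOT v9 OR v8 OR NOT v5) — NOT v9 is true.
  21. (NOT v5 OR NOT v6 OR v8) — NOT v6 is true.
  22. (NOT v2 OR v1 OR NOT v7) — NOT v7 is true.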